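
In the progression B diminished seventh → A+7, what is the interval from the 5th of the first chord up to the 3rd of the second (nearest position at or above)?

augmented fifth

The 5th of B diminished seventh is F; the 3rd of A+7 is C#.
5 letter names make it a fifth; at 8 semitones (a half step wider than perfect) the quality is augmented.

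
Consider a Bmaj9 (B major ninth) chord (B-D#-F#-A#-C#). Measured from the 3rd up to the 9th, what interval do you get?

The 3rd is D# and the 9th is C#.
7 letter names make it a seventh; at 10 semitones (a half step narrower than major) the quality is minor.

m7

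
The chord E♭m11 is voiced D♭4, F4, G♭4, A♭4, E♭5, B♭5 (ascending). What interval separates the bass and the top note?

major thirteenth

The outer voices are D♭4 and B♭5.
D♭ up to B♭ spans 13 letter names and 21 semitones — a major thirteenth.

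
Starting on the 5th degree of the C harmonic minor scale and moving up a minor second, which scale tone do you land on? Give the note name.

The scale is C D E♭ F G A♭ B.
The 5th degree is G; a minor second above that is A♭ — scale degree 6.

Ab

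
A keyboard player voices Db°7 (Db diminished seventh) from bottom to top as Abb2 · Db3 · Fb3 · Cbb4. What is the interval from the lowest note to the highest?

minor 10th

The outer voices are Abb2 and Cbb4.
10 letter names make it a tenth; at 15 semitones (a half step narrower than major) the quality is minor.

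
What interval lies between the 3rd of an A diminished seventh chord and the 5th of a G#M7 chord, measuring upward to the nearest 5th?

augmented second

The 3rd of A diminished seventh is C; the 5th of G#M7 is D#.
C up to D# is 3 semitones, a half step wider than a major second, so the interval is augmented.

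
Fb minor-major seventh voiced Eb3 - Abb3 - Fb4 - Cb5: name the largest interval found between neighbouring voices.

Adjacent intervals: Eb3→Abb3 = diminished fourth; Abb3→Fb4 = major sixth; Fb4→Cb5 = perfect fifth.
The largest is Abb3 to Fb4, a major sixth (9 semitones).

major sixth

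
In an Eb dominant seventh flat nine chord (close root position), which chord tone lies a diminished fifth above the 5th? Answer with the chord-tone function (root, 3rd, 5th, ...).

Spelling the chord: Eb, G, Bb, Db, Fb.
The 5th is Bb. A diminished fifth above Bb is Fb.
Fb is the chord's 9th.

9th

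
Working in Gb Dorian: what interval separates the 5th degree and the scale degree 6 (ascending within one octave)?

Spelling Gb Dorian: Gb Ab Bbb Cb Db Eb Fb.
So we need the interval from Db up to Eb.
Db up to Eb spans 2 letter names and 2 semitones — a major second.

M2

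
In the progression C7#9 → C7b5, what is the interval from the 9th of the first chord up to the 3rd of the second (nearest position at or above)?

The 9th of C7#9 is D♯; the 3rd of C7b5 is E.
From D♯ to E: 1 semitone over a second = minor.

m2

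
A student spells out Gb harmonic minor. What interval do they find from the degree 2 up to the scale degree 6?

diminished fifth

Gb harmonic minor: Gb Ab Bbb Cb Db Ebb F.
So we need the interval from Ab up to Ebb.
From Ab to Ebb: 6 semitones over a fifth = diminished.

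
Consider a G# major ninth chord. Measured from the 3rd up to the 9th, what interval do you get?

G#maj9 (G# major ninth) is spelled G#–B#–D#–F##–A#.
The 3rd is B# and the 9th is A#.
B# up to A# is 10 semitones, a half step narrower than a major seventh, so the interval is minor.

minor seventh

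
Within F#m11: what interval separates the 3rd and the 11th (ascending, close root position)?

Spelling the chord: F#–A–C#–E–G#–B.
The 3rd is A and the 11th is B.
Counting 9 letters and 14 half steps from A gives a major ninth.

major ninth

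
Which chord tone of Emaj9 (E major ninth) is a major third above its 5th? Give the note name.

Emaj9 is spelled E-G#-B-D#-F#.
The 5th is B. A major third above B is D#.
D# is the chord's 7th.

D#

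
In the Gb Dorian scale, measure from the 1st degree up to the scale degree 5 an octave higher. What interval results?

perfect twelfth

Gb dorian: Gb Ab Bbb Cb Db Eb Fb.
The 1st degree is Gb and the 5th scale degree (up an octave) is Db.
Counting 12 letters and 19 half steps from Gb gives a perfect twelfth.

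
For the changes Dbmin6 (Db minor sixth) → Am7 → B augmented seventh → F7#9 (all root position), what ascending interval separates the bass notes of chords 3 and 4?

diminished fifth

The roots are B and F.
From B to F: 6 semitones over a fifth = diminished.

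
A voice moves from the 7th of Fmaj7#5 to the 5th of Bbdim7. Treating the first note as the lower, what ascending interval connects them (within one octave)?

diminished second

Fmaj7#5 has E as its 7th, and Bbdim7 has Fb as its 5th.
E up to Fb is 0 semitones, a whole step narrower than a major second, so the interval is diminished.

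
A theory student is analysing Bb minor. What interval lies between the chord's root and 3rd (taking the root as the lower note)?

Bbm: Bb–Db–F.
So we need the interval from Bb up to Db.
3 letter names make it a third; at 3 semitones (a half step narrower than major) the quality is minor.

minor third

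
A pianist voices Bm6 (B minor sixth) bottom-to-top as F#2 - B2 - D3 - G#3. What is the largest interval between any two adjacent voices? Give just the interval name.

Adjacent intervals: F#2→B2 = perfect fourth; B2→D3 = minor third; D3→G#3 = augmented fourth.
The largest is D3 to G#3, an augmented fourth (6 semitones).

A4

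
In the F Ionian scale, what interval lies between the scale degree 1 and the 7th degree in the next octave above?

major 14th

F major: F G A Bb C D E.
The scale degree 1 is F and the scale degree 7 (up an octave) is E.
F up to E spans 14 letter names and 23 semitones — a major fourteenth.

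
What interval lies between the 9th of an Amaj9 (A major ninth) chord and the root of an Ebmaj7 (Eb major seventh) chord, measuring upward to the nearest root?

The 9th of Amaj9 (A major ninth) is B; the root of Ebmaj7 (Eb major seventh) is Eb.
From B to Eb: 4 semitones over a fourth = diminished.

diminished 4th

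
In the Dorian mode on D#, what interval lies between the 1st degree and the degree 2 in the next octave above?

The scale runs D# E# F# G# A# B# C#.
1st degree = D#; scale degree 2 (up an octave) = E#.
From D# to E# is 14 semitones, exactly the major ninth.

M9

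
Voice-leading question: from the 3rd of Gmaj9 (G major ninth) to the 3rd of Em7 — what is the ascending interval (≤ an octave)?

Gmaj9 (G major ninth) has B as its 3rd, and Em7 has G as its 3rd.
6 letter names make it a sixth; at 8 semitones (a half step narrower than major) the quality is minor.

minor 6th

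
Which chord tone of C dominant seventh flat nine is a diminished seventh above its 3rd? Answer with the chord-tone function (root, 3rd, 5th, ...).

9th

C7b9 (C dominant seventh flat nine) is spelled C-E-G-B♭-D♭.
The 3rd is E. A diminished seventh above E is D♭.
D♭ is the chord's 9th.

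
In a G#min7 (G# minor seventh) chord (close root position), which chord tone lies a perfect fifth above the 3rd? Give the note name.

The chord tones of G#-7 are G#, B, D#, F#.
The 3rd is B. A perfect fifth above B is F#.
F# is the chord's 7th.

F#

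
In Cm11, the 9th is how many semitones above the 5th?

The chord tones of Cm11 are C–E♭–G–B♭–D–F.
G to D is a perfect fifth: 7 semitones.

7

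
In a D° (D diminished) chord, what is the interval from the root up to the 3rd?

minor 3rd

D°: D-F-Ab.
Root = D; 3rd = F.
From D to F: 3 semitones over a third = minor.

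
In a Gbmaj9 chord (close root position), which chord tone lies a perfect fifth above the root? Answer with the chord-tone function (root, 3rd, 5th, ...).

5th

The chord tones of Gb major ninth are Gb-Bb-Db-F-Ab.
The root is Gb. A perfect fifth above Gb is Db.
Db is the chord's 5th.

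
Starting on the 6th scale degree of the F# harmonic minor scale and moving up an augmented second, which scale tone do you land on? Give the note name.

The scale is F# G# A B C# D E#.
The 6th scale degree is D; an augmented second above that is E# — scale degree 7.

E#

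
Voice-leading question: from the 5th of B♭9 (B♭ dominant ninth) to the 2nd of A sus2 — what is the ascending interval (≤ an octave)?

A4

The 5th of B♭9 (B♭ dominant ninth) is F; the 2nd of A sus2 is B.
4 letter names make it a fourth; at 6 semitones (a half step wider than perfect) the quality is augmented.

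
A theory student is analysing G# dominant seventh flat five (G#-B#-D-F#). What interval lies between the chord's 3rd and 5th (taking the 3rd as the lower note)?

diminished third

That puts B# below D.
From B# to D: 2 semitones over a third = diminished.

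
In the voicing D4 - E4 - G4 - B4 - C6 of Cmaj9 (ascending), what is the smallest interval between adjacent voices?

Adjacent intervals: D4→E4 = major second; E4→G4 = minor third; G4→B4 = major third; B4→C6 = minor ninth.
The smallest is D4 to E4, a major second (2 semitones).

major 2nd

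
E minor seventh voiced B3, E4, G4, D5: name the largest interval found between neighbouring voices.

perfect 5th

Adjacent intervals: B3→E4 = perfect fourth; E4→G4 = minor third; G4→D5 = perfect fifth.
The largest is G4 to D5, a perfect fifth (7 semitones).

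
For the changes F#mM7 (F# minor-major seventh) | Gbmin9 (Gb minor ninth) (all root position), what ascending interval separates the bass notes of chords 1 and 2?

The roots are F# and Gb.
F# up to Gb is 0 semitones, a whole step narrower than a major second, so the interval is diminished.

d2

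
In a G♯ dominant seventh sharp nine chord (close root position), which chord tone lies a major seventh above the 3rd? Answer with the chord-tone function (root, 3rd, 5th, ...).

Spelling the chord: G♯–B♯–D♯–F♯–A𝄪.
The 3rd is B♯. A major seventh above B♯ is A𝄪.
A𝄪 is the chord's 9th.

9th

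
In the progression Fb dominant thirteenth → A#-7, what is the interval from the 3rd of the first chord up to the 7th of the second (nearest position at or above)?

Fb dominant thirteenth has Ab as its 3rd, and A#-7 has G# as its 7th.
7 letter names make it a seventh; at 12 semitones (a half step wider than major) the quality is augmented.

augmented 7th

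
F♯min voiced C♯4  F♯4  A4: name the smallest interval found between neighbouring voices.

Adjacent intervals: C♯4→F♯4 = perfect fourth; F♯4→A4 = minor third.
The smallest is F♯4 to A4, a minor third (3 semitones).

minor third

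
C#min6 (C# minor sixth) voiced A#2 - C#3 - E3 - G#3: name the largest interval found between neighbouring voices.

major third

Adjacent intervals: A#2→C#3 = minor third; C#3→E3 = minor third; E3→G#3 = major third.
The largest is E3 to G#3, a major third (4 semitones).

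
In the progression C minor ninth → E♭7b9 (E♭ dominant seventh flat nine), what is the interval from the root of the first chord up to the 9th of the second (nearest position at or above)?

diminished fourth

The root of C minor ninth is C; the 9th of E♭7b9 (E♭ dominant seventh flat nine) is F♭.
C up to F♭ is 4 semitones, a half step narrower than a perfect fourth, so the interval is diminished.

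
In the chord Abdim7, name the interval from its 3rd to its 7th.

diminished fifth

The chord tones of Abdim7 (Ab diminished seventh) are Ab Cb Ebb Gbb.
3rd = Cb; 7th = Gbb.
5 letter names make it a fifth; at 6 semitones (a half step narrower than perfect) the quality is diminished.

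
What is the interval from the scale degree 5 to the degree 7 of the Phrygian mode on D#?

m3

The scale runs D# E F# G# A# B C#.
Scale degree 5 = A#; 7th degree = C#.
3 letter names make it a third; at 3 semitones (a half step narrower than major) the quality is minor.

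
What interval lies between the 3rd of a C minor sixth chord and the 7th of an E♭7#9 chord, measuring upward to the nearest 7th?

minor seventh

C minor sixth has E♭ as its 3rd, and E♭7#9 has D♭ as its 7th.
7 letter names make it a seventh; at 10 semitones (a half step narrower than major) the quality is minor.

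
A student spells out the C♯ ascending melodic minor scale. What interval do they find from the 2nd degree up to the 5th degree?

P4

C♯ melodic minor: C♯ D♯ E F♯ G♯ A♯ B♯.
2nd degree = D♯; 5th degree = G♯.
D♯ up to G♯ spans 4 letter names and 5 semitones — a perfect fourth.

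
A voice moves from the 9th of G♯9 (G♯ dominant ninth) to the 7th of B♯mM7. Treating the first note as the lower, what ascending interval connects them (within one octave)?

The 9th of G♯9 (G♯ dominant ninth) is A♯; the 7th of B♯mM7 is A𝄪.
1 letter names make it a unison; at 1 semitone (a half step wider than perfect) the quality is augmented.

augmented unison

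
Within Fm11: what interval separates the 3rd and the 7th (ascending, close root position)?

perfect fifth

The chord tones of F minor eleventh are F, A♭, C, E♭, G, B♭.
3rd = A♭; 7th = E♭.
A♭ up to E♭ spans 5 letter names and 7 semitones — a perfect fifth.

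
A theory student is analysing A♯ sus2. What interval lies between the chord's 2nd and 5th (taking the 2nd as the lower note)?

perfect fourth

Spelling the chord: A♯-B♯-E♯.
So we need the interval from B♯ up to E♯.
Counting 4 letters and 5 half steps from B♯ gives a perfect fourth.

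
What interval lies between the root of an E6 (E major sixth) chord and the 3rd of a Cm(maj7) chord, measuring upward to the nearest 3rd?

diminished octave

E6 (E major sixth) has E as its root, and Cm(maj7) has E♭ as its 3rd.
8 letter names make it an octave; at 11 semitones (a half step narrower than perfect) the quality is diminished.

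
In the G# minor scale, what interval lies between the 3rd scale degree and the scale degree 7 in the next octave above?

P12

Spelling the G# minor scale: G# A# B C# D# E F#.
The 3rd scale degree is B and the scale degree 7 (up an octave) is F#.
Counting 12 letters and 19 half steps from B gives a perfect twelfth.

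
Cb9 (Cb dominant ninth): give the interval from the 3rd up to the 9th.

minor seventh

Cb9 is spelled Cb, Eb, Gb, Bbb, Db.
That puts Eb below Db.
7 letter names make it a seventh; at 10 semitones (a half step narrower than major) the quality is minor.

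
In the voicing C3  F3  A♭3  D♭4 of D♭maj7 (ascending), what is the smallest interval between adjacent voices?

Adjacent intervals: C3→F3 = perfect fourth; F3→A♭3 = minor third; A♭3→D♭4 = perfect fourth.
The smallest is F3 to A♭3, a minor third (3 semitones).

minor third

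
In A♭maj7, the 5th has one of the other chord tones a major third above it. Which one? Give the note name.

G

A♭M7: A♭ C E♭ G.
The 5th is E♭. A major third above E♭ is G.
G is the chord's 7th.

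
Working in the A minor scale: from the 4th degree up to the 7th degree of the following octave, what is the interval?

A natural minor: A B C D E F G.
That puts D below G.
Counting 11 letters and 17 half steps from D gives a perfect eleventh.

P11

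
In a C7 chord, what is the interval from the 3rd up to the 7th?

C7: C, E, G, Bb.
The 3rd is E and the 7th is Bb.
E up to Bb is 6 semitones, a half step narrower than a perfect fifth, so the interval is diminished.
That tritone between 3rd and 7th is what gives the dominant seventh its pull toward resolution.

diminished fifth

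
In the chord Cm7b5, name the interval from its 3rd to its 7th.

Cm7b5 is spelled C, Eb, Gb, Bb.
3rd = Eb; 7th = Bb.
Eb up to Bb spans 5 letter names and 7 semitones — a perfect fifth.

perfect fifth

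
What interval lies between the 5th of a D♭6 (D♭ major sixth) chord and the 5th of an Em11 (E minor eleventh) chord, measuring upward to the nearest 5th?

augmented second

The 5th of D♭6 (D♭ major sixth) is A♭; the 5th of Em11 (E minor eleventh) is B.
A♭ up to B is 3 semitones, a half step wider than a major second, so the interval is augmented.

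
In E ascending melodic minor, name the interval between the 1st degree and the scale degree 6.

E melodic minor: E F# G A B C# D#.
1st degree = E; 6th degree = C#.
Counting 6 letters and 9 half steps from E gives a major sixth.

major sixth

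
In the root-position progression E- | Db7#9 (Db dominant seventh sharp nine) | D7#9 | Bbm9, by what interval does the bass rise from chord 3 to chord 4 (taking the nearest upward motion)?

minor 6th

The roots are D and Bb.
D up to Bb is 8 semitones, a half step narrower than a major sixth, so the interval is minor.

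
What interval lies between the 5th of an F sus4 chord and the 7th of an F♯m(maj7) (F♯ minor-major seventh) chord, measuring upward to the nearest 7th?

augmented third

The 5th of F sus4 is C; the 7th of F♯m(maj7) (F♯ minor-major seventh) is E♯.
From C to E♯: 5 semitones over a third = augmented.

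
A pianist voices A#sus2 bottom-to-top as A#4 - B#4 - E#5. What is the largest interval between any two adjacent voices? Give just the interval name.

Adjacent intervals: A#4→B#4 = major second; B#4→E#5 = perfect fourth.
The largest is B#4 to E#5, a perfect fourth (5 semitones).

perfect fourth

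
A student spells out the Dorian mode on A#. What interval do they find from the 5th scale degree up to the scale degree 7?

A# dorian: A# B# C# D# E# F## G#.
That puts E# below G#.
3 letter names make it a third; at 3 semitones (a half step narrower than major) the quality is minor.

minor third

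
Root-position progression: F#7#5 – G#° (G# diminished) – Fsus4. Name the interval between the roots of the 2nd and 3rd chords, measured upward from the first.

The roots are G# and F.
7 letter names make it a seventh; at 9 semitones (a whole step narrower than major) the quality is diminished.

diminished 7th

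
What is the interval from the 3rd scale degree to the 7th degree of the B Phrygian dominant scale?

diminished fifth

The scale runs B C D♯ E F♯ G A.
The 3rd scale degree is D♯ and the 7th scale degree is A.
From D♯ to A: 6 semitones over a fifth = diminished.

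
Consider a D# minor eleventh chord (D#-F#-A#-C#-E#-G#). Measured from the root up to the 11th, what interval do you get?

perfect eleventh

The root is D# and the 11th is G#.
From D# to G# is 17 semitones, exactly the perfect eleventh.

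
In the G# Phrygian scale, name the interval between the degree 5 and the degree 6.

Spelling the G# Phrygian scale: G# A B C# D# E F#.
So we need the interval from D# up to E.
From D# to E: 1 semitone over a second = minor.

m2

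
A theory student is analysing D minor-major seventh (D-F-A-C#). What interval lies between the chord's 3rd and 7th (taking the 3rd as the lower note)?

augmented fifth

So we need the interval from F up to C#.
5 letter names make it a fifth; at 8 semitones (a half step wider than perfect) the quality is augmented.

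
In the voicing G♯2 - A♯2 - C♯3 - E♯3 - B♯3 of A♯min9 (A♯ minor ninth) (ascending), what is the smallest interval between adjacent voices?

M2

Adjacent intervals: G♯2→A♯2 = major second; A♯2→C♯3 = minor third; C♯3→E♯3 = major third; E♯3→B♯3 = perfect fifth.
The smallest is G♯2 to A♯2, a major second (2 semitones).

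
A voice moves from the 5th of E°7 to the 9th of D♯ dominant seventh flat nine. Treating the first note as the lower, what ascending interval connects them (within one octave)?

augmented 4th

E°7 has B♭ as its 5th, and D♯ dominant seventh flat nine has E as its 9th.
4 letter names make it a fourth; at 6 semitones (a half step wider than perfect) the quality is augmented.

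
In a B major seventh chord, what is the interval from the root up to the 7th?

The chord tones of Bmaj7 (B major seventh) are B, D♯, F♯, A♯.
Root = B; 7th = A♯.
From B to A♯ is 11 semitones, exactly the major seventh.

major seventh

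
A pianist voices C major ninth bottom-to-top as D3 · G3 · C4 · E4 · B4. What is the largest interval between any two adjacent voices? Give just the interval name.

P5

Adjacent intervals: D3→G3 = perfect fourth; G3→C4 = perfect fourth; C4→E4 = major third; E4→B4 = perfect fifth.
The largest is E4 to B4, a perfect fifth (7 semitones).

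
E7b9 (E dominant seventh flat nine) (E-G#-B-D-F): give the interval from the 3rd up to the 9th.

So we need the interval from G# up to F.
From G# to F: 9 semitones over a seventh = diminished.

diminished seventh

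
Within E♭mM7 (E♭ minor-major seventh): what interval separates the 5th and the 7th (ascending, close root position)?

E♭mM7 (E♭ minor-major seventh) is spelled E♭ G♭ B♭ D.
The 5th is B♭ and the 7th is D.
Counting 3 letters and 4 half steps from B♭ gives a major third.

major third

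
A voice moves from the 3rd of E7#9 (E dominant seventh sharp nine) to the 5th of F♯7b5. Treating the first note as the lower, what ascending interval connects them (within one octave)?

E7#9 (E dominant seventh sharp nine) has G♯ as its 3rd, and F♯7b5 has C as its 5th.
4 letter names make it a fourth; at 4 semitones (a half step narrower than perfect) the quality is diminished.

diminished fourth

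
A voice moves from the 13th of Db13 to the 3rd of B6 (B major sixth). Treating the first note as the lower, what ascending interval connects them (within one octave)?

The 13th of Db13 is Bb; the 3rd of B6 (B major sixth) is D#.
3 letter names make it a third; at 5 semitones (a half step wider than major) the quality is augmented.

A3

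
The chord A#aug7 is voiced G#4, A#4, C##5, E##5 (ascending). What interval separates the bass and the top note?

augmented 6th

The outer voices are G#4 and E##5.
From G# to E##: 10 semitones over a sixth = augmented.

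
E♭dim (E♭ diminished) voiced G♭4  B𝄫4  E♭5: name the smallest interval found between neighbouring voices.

minor third

Adjacent intervals: G♭4→B𝄫4 = minor third; B𝄫4→E♭5 = augmented fourth.
The smallest is G♭4 to B𝄫4, a minor third (3 semitones).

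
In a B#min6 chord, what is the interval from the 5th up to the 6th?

major second

B#min6: B#–D#–F##–G##.
5th = F##; 6th = G##.
From F## to G## is 2 semitones, exactly the major second.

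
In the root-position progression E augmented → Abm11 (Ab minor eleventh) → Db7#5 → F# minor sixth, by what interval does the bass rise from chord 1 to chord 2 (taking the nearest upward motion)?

The roots are E and Ab.
4 letter names make it a fourth; at 4 semitones (a half step narrower than perfect) the quality is diminished.

diminished fourth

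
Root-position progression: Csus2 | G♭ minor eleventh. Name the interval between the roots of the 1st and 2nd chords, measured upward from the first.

d5

The roots are C and G♭.
5 letter names make it a fifth; at 6 semitones (a half step narrower than perfect) the quality is diminished.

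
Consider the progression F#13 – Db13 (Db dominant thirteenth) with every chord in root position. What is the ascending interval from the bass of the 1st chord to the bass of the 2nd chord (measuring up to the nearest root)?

The roots are F# and Db.
F# up to Db is 7 semitones, a whole step narrower than a major sixth, so the interval is diminished.

d6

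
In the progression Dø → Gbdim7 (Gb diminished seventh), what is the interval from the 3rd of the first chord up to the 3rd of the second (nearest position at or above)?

diminished fourth

Dø has F as its 3rd, and Gbdim7 (Gb diminished seventh) has Bbb as its 3rd.
From F to Bbb: 4 semitones over a fourth = diminished.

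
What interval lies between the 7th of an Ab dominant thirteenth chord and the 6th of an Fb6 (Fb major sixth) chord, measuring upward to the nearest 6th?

perfect fifth

The 7th of Ab dominant thirteenth is Gb; the 6th of Fb6 (Fb major sixth) is Db.
From Gb to Db is 7 semitones, exactly the perfect fifth.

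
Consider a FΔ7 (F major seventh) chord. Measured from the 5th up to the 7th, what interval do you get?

major 3rd

FΔ7 (F major seventh) is spelled F–A–C–E.
That puts C below E.
From C to E is 4 semitones, exactly the major third.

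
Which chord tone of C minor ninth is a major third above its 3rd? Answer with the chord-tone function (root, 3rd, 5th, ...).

Spelling the chord: C E♭ G B♭ D.
The 3rd is E♭. A major third above E♭ is G.
G is the chord's 5th.

5th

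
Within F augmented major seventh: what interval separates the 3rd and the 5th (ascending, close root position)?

M3

Spelling the chord: F-A-C#-E.
3rd = A; 5th = C#.
A up to C# spans 3 letter names and 4 semitones — a major third.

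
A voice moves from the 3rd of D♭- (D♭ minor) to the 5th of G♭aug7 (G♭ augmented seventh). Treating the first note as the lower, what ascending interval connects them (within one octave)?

augmented 6th

The 3rd of D♭- (D♭ minor) is F♭; the 5th of G♭aug7 (G♭ augmented seventh) is D.
F♭ up to D is 10 semitones, a half step wider than a major sixth, so the interval is augmented.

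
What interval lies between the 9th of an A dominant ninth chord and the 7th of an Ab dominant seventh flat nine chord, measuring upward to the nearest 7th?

The 9th of A dominant ninth is B; the 7th of Ab dominant seventh flat nine is Gb.
From B to Gb: 7 semitones over a sixth = diminished.

diminished sixth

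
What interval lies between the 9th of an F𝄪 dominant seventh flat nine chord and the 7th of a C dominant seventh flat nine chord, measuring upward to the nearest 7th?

The 9th of F𝄪 dominant seventh flat nine is G♯; the 7th of C dominant seventh flat nine is B♭.
G♯ up to B♭ is 2 semitones, a whole step narrower than a major third, so the interval is diminished.

diminished third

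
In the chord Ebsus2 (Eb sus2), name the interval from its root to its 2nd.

major second

Spelling the chord: Eb F Bb.
Root = Eb; 2nd = F.
Counting 2 letters and 2 half steps from Eb gives a major second.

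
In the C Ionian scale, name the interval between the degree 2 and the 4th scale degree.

The scale runs C D E F G A B.
That puts D below F.
From D to F: 3 semitones over a third = minor.

m3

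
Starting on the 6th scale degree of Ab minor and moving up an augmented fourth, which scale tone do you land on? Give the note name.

Bb

The scale is Ab Bb Cb Db Eb Fb Gb.
The 6th scale degree is Fb; an augmented fourth above that is Bb — scale degree 2.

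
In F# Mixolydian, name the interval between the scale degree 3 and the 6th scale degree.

perfect fourth

The scale runs F# G# A# B C# D# E.
The scale degree 3 is A# and the scale degree 6 is D#.
A# up to D# spans 4 letter names and 5 semitones — a perfect fourth.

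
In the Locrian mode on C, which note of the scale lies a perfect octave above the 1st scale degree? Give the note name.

The scale is C D♭ E♭ F G♭ A♭ B♭.
The 1st scale degree is C; a perfect octave above that is C — scale degree 1.

C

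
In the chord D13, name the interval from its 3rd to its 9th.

The chord tones of D13 (D dominant thirteenth) are D F♯ A C E B.
3rd = F♯; 9th = E.
7 letter names make it a seventh; at 10 semitones (a half step narrower than major) the quality is minor.

m7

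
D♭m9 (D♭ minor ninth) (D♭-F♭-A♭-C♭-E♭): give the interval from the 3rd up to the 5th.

major 3rd

That puts F♭ below A♭.
Counting 3 letters and 4 half steps from F♭ gives a major third.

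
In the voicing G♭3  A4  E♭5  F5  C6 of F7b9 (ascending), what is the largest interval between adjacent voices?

augmented ninth

Adjacent intervals: G♭3→A4 = augmented ninth; A4→E♭5 = diminished fifth; E♭5→F5 = major second; F5→C6 = perfect fifth.
The largest is G♭3 to A4, an augmented ninth (15 semitones).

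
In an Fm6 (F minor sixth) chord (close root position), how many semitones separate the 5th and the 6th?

2

F minor sixth is spelled F–Ab–C–D.
C to D is a major second: 2 semitones.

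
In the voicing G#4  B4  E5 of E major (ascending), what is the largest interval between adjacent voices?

Adjacent intervals: G#4→B4 = minor third; B4→E5 = perfect fourth.
The largest is B4 to E5, a perfect fourth (5 semitones).

perfect fourth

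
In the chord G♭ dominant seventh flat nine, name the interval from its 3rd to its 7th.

G♭7b9: G♭, B♭, D♭, F♭, A𝄫.
3rd = B♭; 7th = F♭.
B♭ up to F♭ is 6 semitones, a half step narrower than a perfect fifth, so the interval is diminished.

diminished fifth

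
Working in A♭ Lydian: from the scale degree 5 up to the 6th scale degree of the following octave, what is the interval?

A♭ lydian: A♭ B♭ C D E♭ F G.
Scale degree 5 = E♭; degree 6 (up an octave) = F.
From E♭ to F is 14 semitones, exactly the major ninth.

major ninth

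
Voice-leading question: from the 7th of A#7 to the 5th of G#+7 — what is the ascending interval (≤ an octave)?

augmented fifth

A#7 has G# as its 7th, and G#+7 has D## as its 5th.
5 letter names make it a fifth; at 8 semitones (a half step wider than perfect) the quality is augmented.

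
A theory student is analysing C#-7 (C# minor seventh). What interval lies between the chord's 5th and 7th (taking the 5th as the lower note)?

C# minor seventh: C#, E, G#, B.
The 5th is G# and the 7th is B.
G# up to B is 3 semitones, a half step narrower than a major third, so the interval is minor.

minor third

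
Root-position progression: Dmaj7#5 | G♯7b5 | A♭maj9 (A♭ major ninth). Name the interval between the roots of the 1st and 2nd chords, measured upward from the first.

The roots are D and G♯.
From D to G♯: 6 semitones over a fourth = augmented.

augmented fourth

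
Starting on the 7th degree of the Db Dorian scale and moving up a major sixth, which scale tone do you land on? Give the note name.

Ab

The scale is Db Eb Fb Gb Ab Bb Cb.
The 7th degree is Cb; a major sixth above that is Ab — scale degree 5.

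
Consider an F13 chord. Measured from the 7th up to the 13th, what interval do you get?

F13: F A C Eb G D.
So we need the interval from Eb up to D.
From Eb to D is 11 semitones, exactly the major seventh.

major 7th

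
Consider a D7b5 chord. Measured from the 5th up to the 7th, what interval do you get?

M3

D7b5 is spelled D–F#–Ab–C.
That puts Ab below C.
Ab up to C spans 3 letter names and 4 semitones — a major third.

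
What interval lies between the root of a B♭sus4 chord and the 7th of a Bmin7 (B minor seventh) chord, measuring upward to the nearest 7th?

The root of B♭sus4 is B♭; the 7th of Bmin7 (B minor seventh) is A.
Counting 7 letters and 11 half steps from B♭ gives a major seventh.

major seventh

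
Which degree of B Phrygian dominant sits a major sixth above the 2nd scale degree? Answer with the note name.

A

The scale is B C D# E F# G A.
The 2nd scale degree is C; a major sixth above that is A — scale degree 7.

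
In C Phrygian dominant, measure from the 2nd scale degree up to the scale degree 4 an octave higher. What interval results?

major tenth

Spelling C Phrygian dominant: C D♭ E F G A♭ B♭.
The 2nd scale degree is D♭ and the scale degree 4 (up an octave) is F.
From D♭ to F is 16 semitones, exactly the major tenth.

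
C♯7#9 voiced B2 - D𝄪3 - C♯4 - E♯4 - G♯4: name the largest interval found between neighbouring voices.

Adjacent intervals: B2→D𝄪3 = augmented third; D𝄪3→C♯4 = diminished seventh; C♯4→E♯4 = major third; E♯4→G♯4 = minor third.
The largest is D𝄪3 to C♯4, a diminished seventh (9 semitones).

diminished 7th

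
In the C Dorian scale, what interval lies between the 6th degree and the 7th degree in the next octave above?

minor ninth

The scale runs C D E♭ F G A B♭.
6th degree = A; 7th scale degree (up an octave) = B♭.
A up to B♭ is 13 semitones, a half step narrower than a major ninth, so the interval is minor.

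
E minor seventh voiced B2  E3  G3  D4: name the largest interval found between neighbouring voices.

Adjacent intervals: B2→E3 = perfect fourth; E3→G3 = minor third; G3→D4 = perfect fifth.
The largest is G3 to D4, a perfect fifth (7 semitones).

perfect 5th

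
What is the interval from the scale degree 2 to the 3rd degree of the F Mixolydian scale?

major 2nd

Spelling the F Mixolydian scale: F G A B♭ C D E♭.
That puts G below A.
G up to A spans 2 letter names and 2 semitones — a major second.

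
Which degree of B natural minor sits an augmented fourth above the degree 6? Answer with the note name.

The scale is B C# D E F# G A.
The degree 6 is G; an augmented fourth above that is C# — scale degree 2.

C#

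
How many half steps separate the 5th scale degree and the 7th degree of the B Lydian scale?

The scale is B C# D# E# F# G# A#.
F# up to A# is a major third — 4 semitones.

4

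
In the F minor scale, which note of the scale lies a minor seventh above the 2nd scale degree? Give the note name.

F

The scale is F G Ab Bb C Db Eb.
The 2nd scale degree is G; a minor seventh above that is F — scale degree 1.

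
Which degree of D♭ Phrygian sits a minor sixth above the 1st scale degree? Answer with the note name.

Bbb

The scale is D♭ E𝄫 F♭ G♭ A♭ B𝄫 C♭.
The 1st scale degree is D♭; a minor sixth above that is B𝄫 — scale degree 6.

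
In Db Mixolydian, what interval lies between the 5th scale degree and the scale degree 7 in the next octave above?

m10

Db mixolydian: Db Eb F Gb Ab Bb Cb.
So we need the interval from Ab up to Cb.
Ab up to Cb is 15 semitones, a half step narrower than a major tenth, so the interval is minor.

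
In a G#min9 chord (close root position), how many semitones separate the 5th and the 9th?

7

G#min9 (G# minor ninth): G# B D# F# A#.
D# to A# is a perfect fifth: 7 semitones.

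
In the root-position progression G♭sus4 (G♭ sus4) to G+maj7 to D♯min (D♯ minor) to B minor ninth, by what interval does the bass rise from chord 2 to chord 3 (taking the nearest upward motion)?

augmented fifth

The roots are G and D♯.
5 letter names make it a fifth; at 8 semitones (a half step wider than perfect) the quality is augmented.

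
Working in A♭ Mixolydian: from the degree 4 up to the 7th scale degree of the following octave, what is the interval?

P11

The scale runs A♭ B♭ C D♭ E♭ F G♭.
So we need the interval from D♭ up to G♭.
From D♭ to G♭ is 17 semitones, exactly the perfect eleventh.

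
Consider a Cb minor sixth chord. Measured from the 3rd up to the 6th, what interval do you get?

Spelling the chord: Cb, Ebb, Gb, Ab.
So we need the interval from Ebb up to Ab.
4 letter names make it a fourth; at 6 semitones (a half step wider than perfect) the quality is augmented.

A4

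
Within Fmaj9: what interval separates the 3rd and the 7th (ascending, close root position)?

F major ninth is spelled F, A, C, E, G.
3rd = A; 7th = E.
Counting 5 letters and 7 half steps from A gives a perfect fifth.

perfect fifth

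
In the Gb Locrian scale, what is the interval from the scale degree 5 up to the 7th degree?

The scale runs Gb Abb Bbb Cb Dbb Ebb Fb.
So we need the interval from Dbb up to Fb.
Counting 3 letters and 4 half steps from Dbb gives a major third.

major third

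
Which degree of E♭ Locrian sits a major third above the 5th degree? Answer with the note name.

The scale is E♭ F♭ G♭ A♭ B𝄫 C♭ D♭.
The 5th degree is B𝄫; a major third above that is D♭ — scale degree 7.

Db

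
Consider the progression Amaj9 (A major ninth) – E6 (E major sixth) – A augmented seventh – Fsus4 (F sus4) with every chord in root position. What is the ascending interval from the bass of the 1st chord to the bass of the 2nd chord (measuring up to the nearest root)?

perfect fifth

The roots are A and E.
From A to E is 7 semitones, exactly the perfect fifth.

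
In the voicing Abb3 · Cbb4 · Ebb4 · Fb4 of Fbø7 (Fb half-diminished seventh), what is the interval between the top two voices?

major second

Those voices are Ebb4 and Fb4.
Ebb up to Fb spans 2 letter names and 2 semitones — a major second.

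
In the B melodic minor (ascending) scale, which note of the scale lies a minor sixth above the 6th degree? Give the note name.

E

The scale is B C# D E F# G# A#.
The 6th degree is G#; a minor sixth above that is E — scale degree 4.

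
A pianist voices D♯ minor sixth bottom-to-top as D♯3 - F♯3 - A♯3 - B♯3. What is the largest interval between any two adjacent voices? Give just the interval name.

Adjacent intervals: D♯3→F♯3 = minor third; F♯3→A♯3 = major third; A♯3→B♯3 = major second.
The largest is F♯3 to A♯3, a major third (4 semitones).

major third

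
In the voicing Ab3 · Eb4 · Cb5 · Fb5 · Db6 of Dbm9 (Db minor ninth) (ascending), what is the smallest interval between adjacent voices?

Adjacent intervals: Ab3→Eb4 = perfect fifth; Eb4→Cb5 = minor sixth; Cb5→Fb5 = perfect fourth; Fb5→Db6 = major sixth.
The smallest is Cb5 to Fb5, a perfect fourth (5 semitones).

P4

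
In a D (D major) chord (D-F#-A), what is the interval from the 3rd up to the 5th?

So we need the interval from F# up to A.
3 letter names make it a third; at 3 semitones (a half step narrower than major) the quality is minor.

minor third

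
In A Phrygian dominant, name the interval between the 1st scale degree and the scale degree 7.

minor seventh

A phrygian dominant: A Bb C# D E F G.
That puts A below G.
From A to G: 10 semitones over a seventh = minor.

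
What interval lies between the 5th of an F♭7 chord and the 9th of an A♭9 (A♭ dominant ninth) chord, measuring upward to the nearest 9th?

The 5th of F♭7 is C♭; the 9th of A♭9 (A♭ dominant ninth) is B♭.
Counting 7 letters and 11 half steps from C♭ gives a major seventh.

major 7th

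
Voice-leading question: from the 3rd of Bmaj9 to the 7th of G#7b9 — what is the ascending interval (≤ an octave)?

Bmaj9 has D# as its 3rd, and G#7b9 has F# as its 7th.
3 letter names make it a third; at 3 semitones (a half step narrower than major) the quality is minor.

minor third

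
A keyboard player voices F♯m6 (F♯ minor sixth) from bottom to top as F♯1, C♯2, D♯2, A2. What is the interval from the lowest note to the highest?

The outer voices are F♯1 and A2.
10 letter names make it a tenth; at 15 semitones (a half step narrower than major) the quality is minor.

minor 10th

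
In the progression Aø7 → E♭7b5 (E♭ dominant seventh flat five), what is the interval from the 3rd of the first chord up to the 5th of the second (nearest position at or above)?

d7

The 3rd of Aø7 is C; the 5th of E♭7b5 (E♭ dominant seventh flat five) is B𝄫.
7 letter names make it a seventh; at 9 semitones (a whole step narrower than major) the quality is diminished.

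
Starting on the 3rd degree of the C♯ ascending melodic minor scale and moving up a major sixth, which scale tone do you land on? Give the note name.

The scale is C♯ D♯ E F♯ G♯ A♯ B♯.
The 3rd degree is E; a major sixth above that is C♯ — scale degree 1.

C#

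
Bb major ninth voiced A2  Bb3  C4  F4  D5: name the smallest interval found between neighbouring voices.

Adjacent intervals: A2→Bb3 = minor ninth; Bb3→C4 = major second; C4→F4 = perfect fourth; F4→D5 = major sixth.
The smallest is Bb3 to C4, a major second (2 semitones).

M2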